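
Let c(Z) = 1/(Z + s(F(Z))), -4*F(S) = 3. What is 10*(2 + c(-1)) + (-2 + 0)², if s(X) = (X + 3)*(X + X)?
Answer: 152/7 ≈ 21.714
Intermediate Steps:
F(S) = -¾ (F(S) = -¼*3 = -¾)
s(X) = 2*X*(3 + X) (s(X) = (3 + X)*(2*X) = 2*X*(3 + X))
c(Z) = 1/(-27/8 + Z) (c(Z) = 1/(Z + 2*(-¾)*(3 - ¾)) = 1/(Z + 2*(-¾)*(9/4)) = 1/(Z - 27/8) = 1/(-27/8 + Z))
10*(2 + c(-1)) + (-2 + 0)² = 10*(2 + 8/(-27 + 8*(-1))) + (-2 + 0)² = 10*(2 + 8/(-27 - 8)) + (-2)² = 10*(2 + 8/(-35)) + 4 = 10*(2 + 8*(-1/35)) + 4 = 10*(2 - 8/35) + 4 = 10*(62/35) + 4 = 124/7 + 4 = 152/7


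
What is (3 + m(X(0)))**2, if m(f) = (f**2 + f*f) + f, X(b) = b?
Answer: 9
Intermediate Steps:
m(f) = f + 2*f**2 (m(f) = (f**2 + f**2) + f = 2*f**2 + f = f + 2*f**2)
(3 + m(X(0)))**2 = (3 + 0*(1 + 2*0))**2 = (3 + 0*(1 + 0))**2 = (3 + 0*1)**2 = (3 + 0)**2 = 3**2 = 9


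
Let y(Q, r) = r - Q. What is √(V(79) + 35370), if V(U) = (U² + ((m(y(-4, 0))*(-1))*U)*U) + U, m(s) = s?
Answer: √16726 ≈ 129.33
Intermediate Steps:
V(U) = U - 3*U² (V(U) = (U² + (((0 - 1*(-4))*(-1))*U)*U) + U = (U² + (((0 + 4)*(-1))*U)*U) + U = (U² + ((4*(-1))*U)*U) + U = (U² + (-4*U)*U) + U = (U² - 4*U²) + U = -3*U² + U = U - 3*U²)
√(V(79) + 35370) = √(79*(1 - 3*79) + 35370) = √(79*(1 - 237) + 35370) = √(79*(-236) + 35370) = √(-18644 + 35370) = √16726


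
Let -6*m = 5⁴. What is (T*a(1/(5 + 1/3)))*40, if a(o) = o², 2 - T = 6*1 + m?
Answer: 9015/64 ≈ 140.86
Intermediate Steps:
m = -625/6 (m = -⅙*5⁴ = -⅙*625 = -625/6 ≈ -104.17)
T = 601/6 (T = 2 - (6*1 - 625/6) = 2 - (6 - 625/6) = 2 - 1*(-589/6) = 2 + 589/6 = 601/6 ≈ 100.17)
(T*a(1/(5 + 1/3)))*40 = (601*(1/(5 + 1/3))²/6)*40 = (601*(1/(5 + ⅓))²/6)*40 = (601*(1/(16/3))²/6)*40 = (601*(3/16)²/6)*40 = ((601/6)*(9/256))*40 = (1803/512)*40 = 9015/64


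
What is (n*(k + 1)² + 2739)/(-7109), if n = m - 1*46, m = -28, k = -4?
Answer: -2073/7109 ≈ -0.29160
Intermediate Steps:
n = -74 (n = -28 - 1*46 = -28 - 46 = -74)
(n*(k + 1)² + 2739)/(-7109) = (-74*(-4 + 1)² + 2739)/(-7109) = (-74*(-3)² + 2739)*(-1/7109) = (-74*9 + 2739)*(-1/7109) = (-666 + 2739)*(-1/7109) = 2073*(-1/7109) = -2073/7109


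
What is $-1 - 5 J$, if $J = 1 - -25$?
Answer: $-131$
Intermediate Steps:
$J = 26$ ($J = 1 + 25 = 26$)
$-1 - 5 J = -1 - 130 = -131$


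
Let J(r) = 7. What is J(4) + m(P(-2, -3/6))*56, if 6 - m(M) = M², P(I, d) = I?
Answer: 119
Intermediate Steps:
m(M) = 6 - M²
J(4) + m(P(-2, -3/6))*56 = 7 + (6 - 1*(-2)²)*56 = 7 + (6 - 1*4)*56 = 7 + (6 - 4)*56 = 7 + 2*56 = 7 + 112 = 119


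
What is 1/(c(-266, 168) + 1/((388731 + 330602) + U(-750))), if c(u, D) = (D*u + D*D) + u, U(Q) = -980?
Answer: -718353/12018045689 ≈ -5.9773e-5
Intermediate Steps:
c(u, D) = u + D² + D*u (c(u, D) = (D*u + D²) + u = (D² + D*u) + u = u + D² + D*u)
1/(c(-266, 168) + 1/((388731 + 330602) + U(-750))) = 1/((-266 + 168² + 168*(-266)) + 1/((388731 + 330602) - 980)) = 1/((-266 + 28224 - 44688) + 1/(719333 - 980)) = 1/(-16730 + 1/718353) = 1/(-12018045689/718353) = -718353/12018045689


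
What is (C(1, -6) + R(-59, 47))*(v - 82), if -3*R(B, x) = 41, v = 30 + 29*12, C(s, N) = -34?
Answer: -42328/3 ≈ -14109.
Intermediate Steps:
v = 378 (v = 30 + 348 = 378)
R(B, x) = -41/3 (R(B, x) = -⅓*41 = -41/3)
(C(1, -6) + R(-59, 47))*(v - 82) = (-34 - 41/3)*(378 - 82) = -143/3*296 = -42328/3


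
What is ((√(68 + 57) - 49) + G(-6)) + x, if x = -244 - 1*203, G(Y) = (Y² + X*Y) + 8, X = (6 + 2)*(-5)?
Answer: -212 + 5*√5 ≈ -200.82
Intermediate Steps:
X = -40 (X = 8*(-5) = -40)
G(Y) = 8 + Y² - 40*Y (G(Y) = (Y² - 40*Y) + 8 = 8 + Y² - 40*Y)
x = -447 (x = -244 - 203 = -447)
((√(68 + 57) - 49) + G(-6)) + x = ((√(68 + 57) - 49) + (8 + (-6)² - 40*(-6))) - 447 = ((√125 - 49) + (8 + 36 + 240)) - 447 = ((5*√5 - 49) + 284) - 447 = ((-49 + 5*√5) + 284) - 447 = (235 + 5*√5) - 447 = -212 + 5*√5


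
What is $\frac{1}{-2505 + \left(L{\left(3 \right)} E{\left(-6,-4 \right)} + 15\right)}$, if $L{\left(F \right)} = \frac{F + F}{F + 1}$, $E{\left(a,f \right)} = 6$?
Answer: $- \frac{1}{2481} \approx -0.00040306$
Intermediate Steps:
$L{\left(F \right)} = \frac{2 F}{1 + F}$
$\frac{1}{-2505 + \left(L{\left(3 \right)} E{\left(-6,-4 \right)} + 15\right)} = \frac{1}{-2505 + \left(2 \cdot 3 \frac{1}{1 + 3} \cdot 6 + 15\right)} = \frac{1}{-2505 + \left(2 \cdot 3 \cdot \frac{1}{4} \cdot 6 + 15\right)} = \frac{1}{-2505 + \left(\frac{3}{2} \cdot 6 + 15\right)} = \frac{1}{-2505 + \left(9 + 15\right)} = \frac{1}{-2505 + 24} = \frac{1}{-2481} = - \frac{1}{2481}$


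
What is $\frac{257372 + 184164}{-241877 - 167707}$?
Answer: $- \frac{27596}{25599} \approx -1.078$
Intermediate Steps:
$\frac{257372 + 184164}{-241877 - 167707} = \frac{441536}{-409584} = 441536 \left(- \frac{1}{409584}\right) = - \frac{27596}{25599}$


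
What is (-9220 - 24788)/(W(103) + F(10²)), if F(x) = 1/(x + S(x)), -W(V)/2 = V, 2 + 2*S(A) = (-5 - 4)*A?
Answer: 11936808/72307 ≈ 165.08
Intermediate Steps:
S(A) = -1 - 9*A/2 (S(A) = -1 + ((-5 - 4)*A)/2 = -1 + (-9*A)/2 = -1 - 9*A/2)
W(V) = -2*V
F(x) = 1/(-1 - 7*x/2) (F(x) = 1/(x + (-1 - 9*x/2)) = 1/(-1 - 7*x/2))
(-9220 - 24788)/(W(103) + F(10²)) = (-9220 - 24788)/(-2*103 - 2/(2 + 7*10²)) = -34008/(-206 - 2/(2 + 7*100)) = -34008/(-206 - 2/(2 + 700)) = -34008/(-206 - 2/702) = -34008/(-206 - 2*1/702) = -34008/(-206 - 1/351) = -34008/(-72307/351) = -34008*(-351/72307) = 11936808/72307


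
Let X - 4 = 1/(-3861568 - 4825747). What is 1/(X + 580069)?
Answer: 8687315/5039276873994 ≈ 1.7239e-6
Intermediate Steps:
X = 34749259/8687315 (X = 4 + 1/(-3861568 - 4825747) = 4 + 1/(-8687315) = 4 - 1/8687315 = 34749259/8687315 ≈ 4.0000)
1/(X + 580069) = 1/(34749259/8687315 + 580069) = 1/(5039276873994/8687315) = 8687315/5039276873994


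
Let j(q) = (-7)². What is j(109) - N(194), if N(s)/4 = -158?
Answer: 681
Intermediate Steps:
j(q) = 49
N(s) = -632 (N(s) = 4*(-158) = -632)
j(109) - N(194) = 49 - 1*(-632) = 49 + 632 = 681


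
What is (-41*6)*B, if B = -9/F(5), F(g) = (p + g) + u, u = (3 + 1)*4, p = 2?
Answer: 2214/23 ≈ 96.261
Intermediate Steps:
u = 16 (u = 4*4 = 16)
F(g) = 18 + g (F(g) = (2 + g) + 16 = 18 + g)
B = -9/23 (B = -9/(18 + 5) = -9/23 ≈ -0.39130)
(-41*6)*B = -41*6*(-9/23) = -246*(-9/23) = 2214/23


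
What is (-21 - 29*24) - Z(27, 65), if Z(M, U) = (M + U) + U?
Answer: -874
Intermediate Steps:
Z(M, U) = M + 2*U
(-21 - 29*24) - Z(27, 65) = (-21 - 29*24) - (27 + 2*65) = (-21 - 696) - (27 + 130) = -717 - 1*157 = -717 - 157 = -874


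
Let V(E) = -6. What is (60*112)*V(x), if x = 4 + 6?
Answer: -40320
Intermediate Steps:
x = 10
(60*112)*V(x) = (60*112)*(-6) = 6720*(-6) = -40320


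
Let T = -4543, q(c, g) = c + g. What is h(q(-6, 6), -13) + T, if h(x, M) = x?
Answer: -4543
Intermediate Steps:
h(q(-6, 6), -13) + T = (-6 + 6) - 4543 = 0 - 4543 = -4543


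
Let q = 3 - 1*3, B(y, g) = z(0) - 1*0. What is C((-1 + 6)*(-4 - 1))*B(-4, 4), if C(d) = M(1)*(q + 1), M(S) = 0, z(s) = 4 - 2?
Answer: 0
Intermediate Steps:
z(s) = 2
B(y, g) = 2 (B(y, g) = 2 - 1*0 = 2 + 0 = 2)
q = 0 (q = 3 - 3 = 0)
C(d) = 0 (C(d) = 0*(0 + 1) = 0*1 = 0)
C((-1 + 6)*(-4 - 1))*B(-4, 4) = 0*2 = 0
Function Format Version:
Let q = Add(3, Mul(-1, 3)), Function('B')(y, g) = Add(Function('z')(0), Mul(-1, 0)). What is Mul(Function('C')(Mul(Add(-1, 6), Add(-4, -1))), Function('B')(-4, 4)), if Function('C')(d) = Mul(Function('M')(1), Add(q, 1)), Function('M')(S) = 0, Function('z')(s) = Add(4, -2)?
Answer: 0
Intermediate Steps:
Function('z')(s) = 2
Function('B')(y, g) = 2 (Function('B')(y, g) = Add(2, Mul(-1, 0)) = Add(2, 0) = 2)
q = 0 (q = Add(3, -3) = 0)
Function('C')(d) = 0 (Function('C')(d) = Mul(0, Add(0, 1)) = Mul(0, 1) = 0)
Mul(Function('C')(Mul(Add(-1, 6), Add(-4, -1))), Function('B')(-4, 4)) = Mul(0, 2) = 0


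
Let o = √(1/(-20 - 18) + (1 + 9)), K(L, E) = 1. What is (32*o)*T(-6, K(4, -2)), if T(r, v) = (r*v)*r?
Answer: 576*√14402/19 ≈ 3638.1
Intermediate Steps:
T(r, v) = v*r²
o = √14402/38 (o = √(1/(-38) + 10) = √(-1/38 + 10) = √(379/38) = √14402/38 ≈ 3.1581)
(32*o)*T(-6, K(4, -2)) = (32*(√14402/38))*(1*(-6)²) = (16*√14402/19)*(1*36) = (16*√14402/19)*36 = 576*√14402/19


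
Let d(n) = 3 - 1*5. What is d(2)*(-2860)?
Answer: 5720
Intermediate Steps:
d(n) = -2 (d(n) = 3 - 5 = -2)
d(2)*(-2860) = -2*(-2860) = 5720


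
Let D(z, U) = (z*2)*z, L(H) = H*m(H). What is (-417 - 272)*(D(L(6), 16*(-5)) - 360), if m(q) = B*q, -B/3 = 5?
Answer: -401576760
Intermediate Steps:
B = -15 (B = -3*5 = -15)
m(q) = -15*q
L(H) = -15*H² (L(H) = H*(-15*H) = -15*H²)
D(z, U) = 2*z² (D(z, U) = (2*z)*z = 2*z²)
(-417 - 272)*(D(L(6), 16*(-5)) - 360) = (-417 - 272)*(2*(-15*6²)² - 360) = -689*(2*(-15*36)² - 360) = -689*(2*(-540)² - 360) = -689*(2*291600 - 360) = -689*(583200 - 360) = -689*582840 = -401576760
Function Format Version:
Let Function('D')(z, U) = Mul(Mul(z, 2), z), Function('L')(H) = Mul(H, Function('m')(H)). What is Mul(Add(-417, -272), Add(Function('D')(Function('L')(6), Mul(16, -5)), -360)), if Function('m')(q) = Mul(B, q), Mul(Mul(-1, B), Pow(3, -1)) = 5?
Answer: -401576760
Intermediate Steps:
B = -15 (B = Mul(-3, 5) = -15)
Function('m')(q) = Mul(-15, q)
Function('L')(H) = Mul(-15, Pow(H, 2)) (Function('L')(H) = Mul(H, Mul(-15, H)) = Mul(-15, Pow(H, 2)))
Function('D')(z, U) = Mul(2, Pow(z, 2)) (Function('D')(z, U) = Mul(Mul(2, z), z) = Mul(2, Pow(z, 2)))
Mul(Add(-417, -272), Add(Function('D')(Function('L')(6), Mul(16, -5)), -360)) = Mul(Add(-417, -272), Add(Mul(2, Pow(Mul(-15, Pow(6, 2)), 2)), -360)) = Mul(-689, Add(Mul(2, Pow(Mul(-15, 36), 2)), -360)) = Mul(-689, Add(Mul(2, Pow(-540, 2)), -360)) = Mul(-689, Add(Mul(2, 291600), -360)) = Mul(-689, Add(583200, -360)) = Mul(-689, 582840) = -401576760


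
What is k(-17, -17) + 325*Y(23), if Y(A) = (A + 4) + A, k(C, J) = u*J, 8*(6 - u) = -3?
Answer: 129133/8 ≈ 16142.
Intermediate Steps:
u = 51/8 (u = 6 - ⅛*(-3) = 6 + 3/8 = 51/8 ≈ 6.3750)
k(C, J) = 51*J/8
Y(A) = 4 + 2*A (Y(A) = (4 + A) + A = 4 + 2*A)
k(-17, -17) + 325*Y(23) = (51/8)*(-17) + 325*(4 + 2*23) = -867/8 + 325*(4 + 46) = -867/8 + 325*50 = -867/8 + 16250 = 129133/8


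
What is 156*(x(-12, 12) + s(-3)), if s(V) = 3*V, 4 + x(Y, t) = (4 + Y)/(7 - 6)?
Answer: -3276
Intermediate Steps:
x(Y, t) = Y (x(Y, t) = -4 + (4 + Y)/(7 - 6) = -4 + (4 + Y)/1 = -4 + (4 + Y)*1 = -4 + (4 + Y) = Y)
156*(x(-12, 12) + s(-3)) = 156*(-12 + 3*(-3)) = 156*(-12 - 9) = 156*(-21) = -3276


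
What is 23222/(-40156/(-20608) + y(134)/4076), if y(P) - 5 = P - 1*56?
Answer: 121912899136/10336645 ≈ 11794.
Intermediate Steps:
y(P) = -51 + P (y(P) = 5 + (P - 1*56) = 5 + (P - 56) = 5 + (-56 + P) = -51 + P)
23222/(-40156/(-20608) + y(134)/4076) = 23222/(-40156/(-20608) + (-51 + 134)/4076) = 23222/(-40156*(-1/20608) + 83*(1/4076)) = 23222/(10039/5152 + 83/4076) = 23222/(10336645/5249888) = 23222*(5249888/10336645) = 121912899136/10336645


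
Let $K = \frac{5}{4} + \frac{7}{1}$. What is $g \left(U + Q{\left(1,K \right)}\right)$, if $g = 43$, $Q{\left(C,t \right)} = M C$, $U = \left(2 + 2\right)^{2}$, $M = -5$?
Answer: $473$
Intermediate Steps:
$U = 16$ ($U = 4^{2} = 16$)
$K = \frac{33}{4}$ ($K = 5 \cdot \frac{1}{4} + 7 \cdot 1 = \frac{5}{4} + 7 = \frac{33}{4} \approx 8.25$)
$Q{\left(C,t \right)} = - 5 C$
$g \left(U + Q{\left(1,K \right)}\right) = 43 \left(16 - 5\right) = 43 \cdot 11 = 473$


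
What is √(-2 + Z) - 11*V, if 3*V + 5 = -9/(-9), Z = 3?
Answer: 47/3 ≈ 15.667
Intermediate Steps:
V = -4/3 (V = -5/3 + (-9/(-9))/3 = -5/3 + (-9*(-⅑))/3 = -5/3 + (⅓)*1 = -5/3 + ⅓ = -4/3 ≈ -1.3333)
√(-2 + Z) - 11*V = √(-2 + 3) - 11*(-4/3) = √1 + 44/3 = 1 + 44/3 = 47/3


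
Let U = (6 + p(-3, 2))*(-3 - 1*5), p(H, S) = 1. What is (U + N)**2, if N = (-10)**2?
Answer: 1936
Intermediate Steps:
N = 100
U = -56 (U = (6 + 1)*(-3 - 1*5) = 7*(-3 - 5) = 7*(-8) = -56)
(U + N)**2 = (-56 + 100)**2 = 44**2 = 1936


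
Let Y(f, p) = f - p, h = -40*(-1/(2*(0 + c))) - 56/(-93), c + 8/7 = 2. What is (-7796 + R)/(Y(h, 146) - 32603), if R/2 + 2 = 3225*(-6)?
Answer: 480500/338159 ≈ 1.4209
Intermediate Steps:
c = 6/7 (c = -8/7 + 2 = 6/7 ≈ 0.85714)
h = 742/31 (h = -40*(-1/(2*(0 + 6/7))) - 56/(-93) = -40/((6/7)*(-2)) - 56*(-1/93) = -40/(-12/7) + 56/93 = -40*(-7/12) + 56/93 = 70/3 + 56/93 = 742/31 ≈ 23.935)
R = -38704 (R = -4 + 2*(3225*(-6)) = -4 + 2*(-19350) = -4 - 38700 = -38704)
(-7796 + R)/(Y(h, 146) - 32603) = (-7796 - 38704)/((742/31 - 1*146) - 32603) = -46500/((742/31 - 146) - 32603) = -46500/(-3784/31 - 32603) = -46500/(-1014477/31) = -46500*(-31/1014477) = 480500/338159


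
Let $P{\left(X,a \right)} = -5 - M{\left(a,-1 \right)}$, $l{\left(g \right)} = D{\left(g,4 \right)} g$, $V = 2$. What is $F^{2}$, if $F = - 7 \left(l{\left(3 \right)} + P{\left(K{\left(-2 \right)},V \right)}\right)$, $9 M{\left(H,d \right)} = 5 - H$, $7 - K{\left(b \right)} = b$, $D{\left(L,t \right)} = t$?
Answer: $\frac{19600}{9} \approx 2177.8$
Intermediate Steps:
$K{\left(b \right)} = 7 - b$
$M{\left(H,d \right)} = \frac{5}{9} - \frac{H}{9}$ ($M{\left(H,d \right)} = \frac{5 - H}{9} = \frac{5}{9} - \frac{H}{9}$)
$l{\left(g \right)} = 4 g$
$P{\left(X,a \right)} = - \frac{50}{9} + \frac{a}{9}$ ($P{\left(X,a \right)} = -5 - \left(\frac{5}{9} - \frac{a}{9}\right) = -5 + \left(- \frac{5}{9} + \frac{a}{9}\right) = - \frac{50}{9} + \frac{a}{9}$)
$F = - \frac{140}{3}$ ($F = - 7 \left(4 \cdot 3 + \left(- \frac{50}{9} + \frac{1}{9} \cdot 2\right)\right) = - 7 \left(12 + \left(- \frac{50}{9} + \frac{2}{9}\right)\right) = - 7 \left(12 - \frac{16}{3}\right) = \left(-7\right) \frac{20}{3} = - \frac{140}{3} \approx -46.667$)
$F^{2} = \left(- \frac{140}{3}\right)^{2} = \frac{19600}{9}$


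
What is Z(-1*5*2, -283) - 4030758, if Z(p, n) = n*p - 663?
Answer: -4028591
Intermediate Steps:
Z(p, n) = -663 + n*p
Z(-1*5*2, -283) - 4030758 = (-663 - 283*(-1*5)*2) - 4030758 = (-663 - (-1415)*2) - 4030758 = (-663 - 283*(-10)) - 4030758 = (-663 + 2830) - 4030758 = 2167 - 4030758 = -4028591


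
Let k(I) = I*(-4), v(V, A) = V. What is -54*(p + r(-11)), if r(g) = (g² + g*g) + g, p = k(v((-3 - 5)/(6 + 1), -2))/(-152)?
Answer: -1658826/133 ≈ -12472.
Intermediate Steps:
k(I) = -4*I
p = -4/133 (p = -4*(-3 - 5)/(6 + 1)/(-152) = -(-32)/7*(-1/152) = -4*(-8/7)*(-1/152) = (32/7)*(-1/152) = -4/133 ≈ -0.030075)
r(g) = g + 2*g² (r(g) = (g² + g²) + g = 2*g² + g = g + 2*g²)
-54*(p + r(-11)) = -54*(-4/133 - 11*(1 + 2*(-11))) = -54*(-4/133 - 11*(1 - 22)) = -54*(-4/133 - 11*(-21)) = -54*(-4/133 + 231) = -54*30719/133 = -1658826/133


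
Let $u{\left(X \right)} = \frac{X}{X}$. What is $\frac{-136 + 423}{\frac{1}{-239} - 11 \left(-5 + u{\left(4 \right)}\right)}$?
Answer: $\frac{68593}{10515} \approx 6.5233$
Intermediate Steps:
$u{\left(X \right)} = 1$
$\frac{-136 + 423}{\frac{1}{-239} - 11 \left(-5 + u{\left(4 \right)}\right)} = \frac{-136 + 423}{\frac{1}{-239} - 11 \left(-5 + 1\right)} = \frac{287}{- \frac{1}{239} - -44} = \frac{287}{- \frac{1}{239} + 44} = \frac{287}{\frac{10515}{239}} = 287 \cdot \frac{239}{10515} = \frac{68593}{10515}$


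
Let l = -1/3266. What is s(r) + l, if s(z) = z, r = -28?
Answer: -91449/3266 ≈ -28.000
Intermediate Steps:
l = -1/3266 (l = -1*1/3266 = -1/3266 ≈ -0.00030618)
s(r) + l = -28 - 1/3266 = -91449/3266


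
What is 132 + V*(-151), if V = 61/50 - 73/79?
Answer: 344881/3950 ≈ 87.312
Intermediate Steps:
V = 1169/3950 (V = 61*(1/50) - 73*1/79 = 61/50 - 73/79 = 1169/3950 ≈ 0.29595)
132 + V*(-151) = 132 + (1169/3950)*(-151) = 132 - 176519/3950 = 344881/3950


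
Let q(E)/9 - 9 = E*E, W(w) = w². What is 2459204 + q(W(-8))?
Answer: 2496149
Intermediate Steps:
q(E) = 81 + 9*E² (q(E) = 81 + 9*(E*E) = 81 + 9*E²)
2459204 + q(W(-8)) = 2459204 + (81 + 9*((-8)²)²) = 2459204 + (81 + 9*64²) = 2459204 + (81 + 9*4096) = 2459204 + (81 + 36864) = 2459204 + 36945 = 2496149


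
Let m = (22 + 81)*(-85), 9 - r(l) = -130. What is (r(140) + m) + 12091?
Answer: 3475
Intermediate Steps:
r(l) = 139 (r(l) = 9 - 1*(-130) = 9 + 130 = 139)
m = -8755 (m = 103*(-85) = -8755)
(r(140) + m) + 12091 = (139 - 8755) + 12091 = -8616 + 12091 = 3475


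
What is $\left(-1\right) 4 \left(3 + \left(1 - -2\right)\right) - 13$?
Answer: $-37$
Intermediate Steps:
$\left(-1\right) 4 \left(3 + \left(1 - -2\right)\right) - 13 = - 4 \left(3 + \left(1 + 2\right)\right) - 13 = - 4 \left(3 + 3\right) - 13 = \left(-4\right) 6 - 13 = -24 - 13 = -37$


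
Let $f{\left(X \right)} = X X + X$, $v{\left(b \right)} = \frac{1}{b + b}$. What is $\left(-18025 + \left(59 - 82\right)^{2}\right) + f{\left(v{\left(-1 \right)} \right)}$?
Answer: $- \frac{69985}{4} \approx -17496.0$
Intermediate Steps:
$v{\left(b \right)} = \frac{1}{2 b}$
$f{\left(X \right)} = X + X^{2}$ ($f{\left(X \right)} = X^{2} + X = X + X^{2}$)
$\left(-18025 + \left(59 - 82\right)^{2}\right) + f{\left(v{\left(-1 \right)} \right)} = \left(-18025 + \left(59 - 82\right)^{2}\right) + \frac{1}{2 \left(-1\right)} \left(1 + \frac{1}{2 \left(-1\right)}\right) = \left(-18025 + \left(-23\right)^{2}\right) + \frac{1}{2} \left(-1\right) \left(1 + \frac{1}{2} \left(-1\right)\right) = \left(-18025 + 529\right) - \frac{1 - \frac{1}{2}}{2} = -17496 - \frac{1}{4} = - \frac{69985}{4}$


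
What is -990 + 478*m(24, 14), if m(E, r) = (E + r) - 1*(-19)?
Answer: 26256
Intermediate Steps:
m(E, r) = 19 + E + r (m(E, r) = (E + r) + 19 = 19 + E + r)
-990 + 478*m(24, 14) = -990 + 478*(19 + 24 + 14) = -990 + 478*57 = -990 + 27246 = 26256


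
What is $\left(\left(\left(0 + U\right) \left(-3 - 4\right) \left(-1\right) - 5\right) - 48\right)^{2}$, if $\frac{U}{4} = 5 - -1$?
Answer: $13225$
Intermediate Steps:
$U = 24$ ($U = 4 \left(5 - -1\right) = 4 \left(5 + 1\right) = 4 \cdot 6 = 24$)
$\left(\left(\left(0 + U\right) \left(-3 - 4\right) \left(-1\right) - 5\right) - 48\right)^{2} = \left(\left(\left(0 + 24\right) \left(-3 - 4\right) \left(-1\right) - 5\right) - 48\right)^{2} = \left(\left(24 \left(-7\right) \left(-1\right) - 5\right) - 48\right)^{2} = \left(\left(\left(-168\right) \left(-1\right) - 5\right) - 48\right)^{2} = \left(\left(168 - 5\right) - 48\right)^{2} = \left(163 - 48\right)^{2} = 115^{2} = 13225$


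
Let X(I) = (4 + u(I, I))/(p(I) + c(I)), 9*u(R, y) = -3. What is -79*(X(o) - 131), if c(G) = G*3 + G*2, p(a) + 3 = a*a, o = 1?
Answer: 92272/9 ≈ 10252.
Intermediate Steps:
u(R, y) = -⅓ (u(R, y) = (⅑)*(-3) = -⅓)
p(a) = -3 + a² (p(a) = -3 + a*a = -3 + a²)
c(G) = 5*G (c(G) = 3*G + 2*G = 5*G)
X(I) = 11/(3*(-3 + I² + 5*I)) (X(I) = (4 - ⅓)/((-3 + I²) + 5*I) = 11/(3*(-3 + I² + 5*I)))
-79*(X(o) - 131) = -79*(11/(3*(-3 + 1² + 5*1)) - 131) = -79*(11/(3*(-3 + 1 + 5)) - 131) = -79*((11/3)/3 - 131) = -79*((11/3)*(⅓) - 131) = -79*(11/9 - 131) = -79*(-1168/9) = 92272/9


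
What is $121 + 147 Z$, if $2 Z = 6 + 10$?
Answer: $1297$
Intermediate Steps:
$Z = 8$ ($Z = \frac{6 + 10}{2} = \frac{1}{2} \cdot 16 = 8$)
$121 + 147 Z = 121 + 147 \cdot 8 = 121 + 1176 = 1297$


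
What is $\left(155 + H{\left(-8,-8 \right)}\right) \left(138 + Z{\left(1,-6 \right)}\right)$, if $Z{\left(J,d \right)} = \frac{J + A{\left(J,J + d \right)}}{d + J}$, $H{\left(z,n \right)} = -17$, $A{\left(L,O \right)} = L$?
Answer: $\frac{94944}{5} \approx 18989.0$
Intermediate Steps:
$Z{\left(J,d \right)} = \frac{2 J}{J + d}$ ($Z{\left(J,d \right)} = \frac{J + J}{d + J} = \frac{2 J}{J + d}$)
$\left(155 + H{\left(-8,-8 \right)}\right) \left(138 + Z{\left(1,-6 \right)}\right) = \left(155 - 17\right) \left(138 + 2 \cdot 1 \frac{1}{1 - 6}\right) = 138 \left(138 + 2 \cdot 1 \frac{1}{-5}\right) = 138 \left(138 + 2 \cdot 1 \left(- \frac{1}{5}\right)\right) = 138 \left(138 - \frac{2}{5}\right) = 138 \cdot \frac{688}{5} = \frac{94944}{5}$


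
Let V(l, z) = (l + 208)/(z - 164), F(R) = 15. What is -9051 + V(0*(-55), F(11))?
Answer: -1348807/149 ≈ -9052.4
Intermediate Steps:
V(l, z) = (208 + l)/(-164 + z)
-9051 + V(0*(-55), F(11)) = -9051 + (208 + 0*(-55))/(-164 + 15) = -9051 + (208 + 0)/(-149) = -9051 - 1/149*208 = -9051 - 208/149 = -1348807/149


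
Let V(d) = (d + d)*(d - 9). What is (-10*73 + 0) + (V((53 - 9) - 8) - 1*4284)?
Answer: -3070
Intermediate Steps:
V(d) = 2*d*(-9 + d) (V(d) = (2*d)*(-9 + d) = 2*d*(-9 + d))
(-10*73 + 0) + (V((53 - 9) - 8) - 1*4284) = (-10*73 + 0) + (2*((53 - 9) - 8)*(-9 + ((53 - 9) - 8)) - 1*4284) = (-730 + 0) + (2*(44 - 8)*(-9 + (44 - 8)) - 4284) = -730 + (2*36*(-9 + 36) - 4284) = -730 + (2*36*27 - 4284) = -730 + (1944 - 4284) = -730 - 2340 = -3070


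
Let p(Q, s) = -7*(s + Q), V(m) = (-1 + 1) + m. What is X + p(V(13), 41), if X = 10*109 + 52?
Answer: 764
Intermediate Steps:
V(m) = m (V(m) = 0 + m = m)
p(Q, s) = -7*Q - 7*s (p(Q, s) = -7*(Q + s) = -7*Q - 7*s)
X = 1142 (X = 1090 + 52 = 1142)
X + p(V(13), 41) = 1142 + (-7*13 - 7*41) = 1142 + (-91 - 287) = 1142 - 378 = 764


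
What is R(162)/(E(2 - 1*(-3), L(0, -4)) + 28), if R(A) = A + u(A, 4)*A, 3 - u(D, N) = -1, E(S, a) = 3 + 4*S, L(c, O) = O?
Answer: 270/17 ≈ 15.882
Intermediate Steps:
u(D, N) = 4 (u(D, N) = 3 - 1*(-1) = 3 + 1 = 4)
R(A) = 5*A (R(A) = A + 4*A = 5*A)
R(162)/(E(2 - 1*(-3), L(0, -4)) + 28) = (5*162)/((3 + 4*(2 - 1*(-3))) + 28) = 810/((3 + 4*(2 + 3)) + 28) = 810/((3 + 4*5) + 28) = 810/((3 + 20) + 28) = 810/(23 + 28) = 810/51 = 810*(1/51) = 270/17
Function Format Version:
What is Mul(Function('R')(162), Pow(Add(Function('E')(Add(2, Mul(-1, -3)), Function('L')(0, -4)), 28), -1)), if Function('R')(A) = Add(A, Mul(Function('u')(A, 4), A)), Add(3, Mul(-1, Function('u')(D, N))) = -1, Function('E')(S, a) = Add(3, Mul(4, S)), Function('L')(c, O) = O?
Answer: Rational(270, 17) ≈ 15.882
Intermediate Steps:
Function('u')(D, N) = 4 (Function('u')(D, N) = Add(3, Mul(-1, -1)) = Add(3, 1) = 4)
Function('R')(A) = Mul(5, A) (Function('R')(A) = Add(A, Mul(4, A)) = Mul(5, A))
Mul(Function('R')(162), Pow(Add(Function('E')(Add(2, Mul(-1, -3)), Function('L')(0, -4)), 28), -1)) = Mul(Mul(5, 162), Pow(Add(Add(3, Mul(4, Add(2, Mul(-1, -3)))), 28), -1)) = Mul(810, Pow(Add(Add(3, Mul(4, Add(2, 3))), 28), -1)) = Mul(810, Pow(Add(Add(3, Mul(4, 5)), 28), -1)) = Mul(810, Pow(Add(Add(3, 20), 28), -1)) = Mul(810, Pow(Add(23, 28), -1)) = Mul(810, Pow(51, -1)) = Mul(810, Rational(1, 51)) = Rational(270, 17)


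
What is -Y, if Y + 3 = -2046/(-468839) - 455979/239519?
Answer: 78596889690/16042264063 ≈ 4.8994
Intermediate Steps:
Y = -78596889690/16042264063 (Y = -3 + (-2046/(-468839) - 455979/239519) = -3 + (-2046*(-1/468839) - 455979*1/239519) = -3 + (2046/468839 - 455979/239519) = -3 - 30470097501/16042264063 = -78596889690/16042264063 ≈ -4.8994)
-Y = -1*(-78596889690/16042264063) = 78596889690/16042264063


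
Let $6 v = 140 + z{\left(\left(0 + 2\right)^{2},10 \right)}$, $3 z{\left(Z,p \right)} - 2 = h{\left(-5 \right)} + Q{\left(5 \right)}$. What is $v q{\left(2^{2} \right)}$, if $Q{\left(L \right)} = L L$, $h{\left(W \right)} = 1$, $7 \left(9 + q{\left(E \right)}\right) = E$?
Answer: $- \frac{1888}{9} \approx -209.78$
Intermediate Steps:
$q{\left(E \right)} = -9 + \frac{E}{7}$
$Q{\left(L \right)} = L^{2}$
$z{\left(Z,p \right)} = \frac{28}{3}$ ($z{\left(Z,p \right)} = \frac{2}{3} + \frac{1 + 5^{2}}{3} = \frac{2}{3} + \frac{1 + 25}{3} = \frac{2}{3} + \frac{1}{3} \cdot 26 = \frac{2}{3} + \frac{26}{3} = \frac{28}{3}$)
$v = \frac{224}{9}$ ($v = \frac{140 + \frac{28}{3}}{6} = \frac{1}{6} \cdot \frac{448}{3} = \frac{224}{9} \approx 24.889$)
$v q{\left(2^{2} \right)} = \frac{224 \left(-9 + \frac{2^{2}}{7}\right)}{9} = \frac{224 \left(-9 + \frac{1}{7} \cdot 4\right)}{9} = \frac{224 \left(-9 + \frac{4}{7}\right)}{9} = \frac{224}{9} \left(- \frac{59}{7}\right) = - \frac{1888}{9}$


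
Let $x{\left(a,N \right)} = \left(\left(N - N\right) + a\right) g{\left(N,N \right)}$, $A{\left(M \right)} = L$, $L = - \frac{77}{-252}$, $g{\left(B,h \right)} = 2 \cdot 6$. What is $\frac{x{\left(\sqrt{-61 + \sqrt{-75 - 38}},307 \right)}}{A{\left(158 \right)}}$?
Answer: $\frac{432 \sqrt{-61 + i \sqrt{113}}}{11} \approx 26.626 + 307.88 i$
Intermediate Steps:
$g{\left(B,h \right)} = 12$
$L = \frac{11}{36}$ ($L = \left(-77\right) \left(- \frac{1}{252}\right) = \frac{11}{36} \approx 0.30556$)
$A{\left(M \right)} = \frac{11}{36}$
$x{\left(a,N \right)} = 12 a$ ($x{\left(a,N \right)} = \left(\left(N - N\right) + a\right) 12 = \left(0 + a\right) 12 = a 12 = 12 a$)
$\frac{x{\left(\sqrt{-61 + \sqrt{-75 - 38}},307 \right)}}{A{\left(158 \right)}} = \frac{12 \sqrt{-61 + \sqrt{-75 - 38}}}{\frac{11}{36}} = 12 \sqrt{-61 + \sqrt{-113}} \cdot \frac{36}{11} = 12 \sqrt{-61 + i \sqrt{113}} \cdot \frac{36}{11} = \frac{432 \sqrt{-61 + i \sqrt{113}}}{11}$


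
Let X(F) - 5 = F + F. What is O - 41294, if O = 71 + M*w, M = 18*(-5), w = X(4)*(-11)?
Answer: -28353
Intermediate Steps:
X(F) = 5 + 2*F (X(F) = 5 + (F + F) = 5 + 2*F)
w = -143 (w = (5 + 2*4)*(-11) = (5 + 8)*(-11) = 13*(-11) = -143)
M = -90
O = 12941 (O = 71 - 90*(-143) = 71 + 12870 = 12941)
O - 41294 = 12941 - 41294 = -28353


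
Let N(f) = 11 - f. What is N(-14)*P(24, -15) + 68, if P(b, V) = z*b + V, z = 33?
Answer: 19493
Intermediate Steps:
P(b, V) = V + 33*b (P(b, V) = 33*b + V = V + 33*b)
N(-14)*P(24, -15) + 68 = (11 - 1*(-14))*(-15 + 33*24) + 68 = (11 + 14)*(-15 + 792) + 68 = 25*777 + 68 = 19425 + 68 = 19493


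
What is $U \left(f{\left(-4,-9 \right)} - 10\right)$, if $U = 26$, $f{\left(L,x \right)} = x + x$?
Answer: $-728$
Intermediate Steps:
$f{\left(L,x \right)} = 2 x$
$U \left(f{\left(-4,-9 \right)} - 10\right) = 26 \left(2 \left(-9\right) - 10\right) = 26 \left(-18 - 10\right) = 26 \left(-28\right) = -728$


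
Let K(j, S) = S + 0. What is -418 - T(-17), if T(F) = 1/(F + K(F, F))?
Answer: -14211/34 ≈ -417.97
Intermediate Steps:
K(j, S) = S
T(F) = 1/(2*F) (T(F) = 1/(F + F) = 1/(2*F))
-418 - T(-17) = -418 - 1/(2*(-17)) = -418 - (-1)/(2*17) = -418 - 1*(-1/34) = -418 + 1/34 = -14211/34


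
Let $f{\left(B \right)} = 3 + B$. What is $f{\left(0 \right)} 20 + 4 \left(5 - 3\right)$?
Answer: $68$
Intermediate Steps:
$f{\left(0 \right)} 20 + 4 \left(5 - 3\right) = \left(3 + 0\right) 20 + 4 \left(5 - 3\right) = 3 \cdot 20 + 4 \cdot 2 = 60 + 8 = 68$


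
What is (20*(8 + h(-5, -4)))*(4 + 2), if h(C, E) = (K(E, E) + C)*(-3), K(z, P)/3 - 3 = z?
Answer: 3840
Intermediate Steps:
K(z, P) = 9 + 3*z
h(C, E) = -27 - 9*E - 3*C (h(C, E) = ((9 + 3*E) + C)*(-3) = (9 + C + 3*E)*(-3) = -27 - 9*E - 3*C)
(20*(8 + h(-5, -4)))*(4 + 2) = (20*(8 + (-27 - 9*(-4) - 3*(-5))))*(4 + 2) = (20*(8 + (-27 + 36 + 15)))*6 = (20*(8 + 24))*6 = (20*32)*6 = 640*6 = 3840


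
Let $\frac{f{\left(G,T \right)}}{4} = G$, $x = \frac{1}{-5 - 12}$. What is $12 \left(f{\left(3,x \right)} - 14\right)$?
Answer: $-24$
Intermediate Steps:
$x = - \frac{1}{17}$ ($x = \frac{1}{-5 - 12} = \frac{1}{-17} = - \frac{1}{17} \approx -0.058824$)
$f{\left(G,T \right)} = 4 G$
$12 \left(f{\left(3,x \right)} - 14\right) = 12 \left(4 \cdot 3 - 14\right) = 12 \left(12 - 14\right) = 12 \left(-2\right) = -24$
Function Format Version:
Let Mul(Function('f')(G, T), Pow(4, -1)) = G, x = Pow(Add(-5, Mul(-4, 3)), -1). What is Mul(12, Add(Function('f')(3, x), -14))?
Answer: -24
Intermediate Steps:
x = Rational(-1, 17) (x = Pow(Add(-5, -12), -1) = Pow(-17, -1) = Rational(-1, 17) ≈ -0.058824)
Function('f')(G, T) = Mul(4, G)
Mul(12, Add(Function('f')(3, x), -14)) = Mul(12, Add(Mul(4, 3), -14)) = Mul(12, Add(12, -14)) = Mul(12, -2) = -24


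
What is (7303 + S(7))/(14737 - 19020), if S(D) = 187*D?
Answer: -8612/4283 ≈ -2.0107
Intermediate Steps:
(7303 + S(7))/(14737 - 19020) = (7303 + 187*7)/(14737 - 19020) = (7303 + 1309)/(-4283) = 8612*(-1/4283) = -8612/4283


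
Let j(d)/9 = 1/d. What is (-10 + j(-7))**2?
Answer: 6241/49 ≈ 127.37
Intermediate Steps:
j(d) = 9/d
(-10 + j(-7))**2 = (-10 + 9/(-7))**2 = (-10 + 9*(-1/7))**2 = (-10 - 9/7)**2 = (-79/7)**2 = 6241/49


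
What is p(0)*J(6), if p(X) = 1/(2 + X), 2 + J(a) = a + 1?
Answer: 5/2 ≈ 2.5000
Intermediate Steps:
J(a) = -1 + a (J(a) = -2 + (a + 1) = -2 + (1 + a) = -1 + a)
p(0)*J(6) = (-1 + 6)/(2 + 0) = 5/2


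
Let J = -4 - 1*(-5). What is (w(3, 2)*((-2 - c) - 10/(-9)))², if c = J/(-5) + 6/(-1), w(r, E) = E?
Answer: 228484/2025 ≈ 112.83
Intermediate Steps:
J = 1 (J = -4 + 5 = 1)
c = -31/5 (c = 1/(-5) + 6/(-1) = 1*(-⅕) + 6*(-1) = -⅕ - 6 = -31/5 ≈ -6.2000)
(w(3, 2)*((-2 - c) - 10/(-9)))² = (2*((-2 - 1*(-31/5)) - 10/(-9)))² = (2*((-2 + 31/5) - 10*(-⅑)))² = (2*(21/5 + 10/9))² = (2*(239/45))² = (478/45)² = 228484/2025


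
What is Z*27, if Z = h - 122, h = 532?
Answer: 11070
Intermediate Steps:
Z = 410 (Z = 532 - 122 = 410)
Z*27 = 410*27 = 11070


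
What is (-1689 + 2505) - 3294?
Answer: -2478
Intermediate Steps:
(-1689 + 2505) - 3294 = 816 - 3294 = -2478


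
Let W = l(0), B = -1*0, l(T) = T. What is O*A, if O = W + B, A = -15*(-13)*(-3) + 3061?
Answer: 0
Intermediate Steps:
A = 2476 (A = 195*(-3) + 3061 = -585 + 3061 = 2476)
B = 0
W = 0
O = 0 (O = 0 + 0 = 0)
O*A = 0*2476 = 0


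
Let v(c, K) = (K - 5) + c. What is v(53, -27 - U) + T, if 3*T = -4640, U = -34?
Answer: -4475/3 ≈ -1491.7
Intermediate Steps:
v(c, K) = -5 + K + c (v(c, K) = (-5 + K) + c = -5 + K + c)
T = -4640/3 (T = (1/3)*(-4640) = -4640/3 ≈ -1546.7)
v(53, -27 - U) + T = (-5 + (-27 - 1*(-34)) + 53) - 4640/3 = (-5 + (-27 + 34) + 53) - 4640/3 = (-5 + 7 + 53) - 4640/3 = 55 - 4640/3 = -4475/3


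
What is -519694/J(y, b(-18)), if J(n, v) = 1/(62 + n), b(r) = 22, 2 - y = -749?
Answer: -422511222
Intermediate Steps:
y = 751 (y = 2 - 1*(-749) = 2 + 749 = 751)
-519694/J(y, b(-18)) = -519694/(1/(62 + 751)) = -519694/(1/813) = -519694/1/813 = -519694*813 = -422511222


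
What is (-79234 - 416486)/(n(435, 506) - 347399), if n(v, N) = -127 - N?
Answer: 61965/43504 ≈ 1.4244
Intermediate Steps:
(-79234 - 416486)/(n(435, 506) - 347399) = (-79234 - 416486)/((-127 - 1*506) - 347399) = -495720/((-127 - 506) - 347399) = -495720/(-633 - 347399) = -495720/(-348032) = -495720*(-1/348032) = 61965/43504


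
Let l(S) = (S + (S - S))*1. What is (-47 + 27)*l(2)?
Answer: -40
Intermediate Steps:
l(S) = S (l(S) = (S + 0)*1 = S*1 = S)
(-47 + 27)*l(2) = (-47 + 27)*2 = -20*2 = -40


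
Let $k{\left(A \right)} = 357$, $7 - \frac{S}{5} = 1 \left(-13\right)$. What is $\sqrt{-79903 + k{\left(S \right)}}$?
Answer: $i \sqrt{79546} \approx 282.04 i$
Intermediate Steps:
$S = 100$ ($S = 35 - 5 \cdot 1 \left(-13\right) = 35 - -65 = 35 + 65 = 100$)
$\sqrt{-79903 + k{\left(S \right)}} = \sqrt{-79903 + 357} = \sqrt{-79546} = i \sqrt{79546}$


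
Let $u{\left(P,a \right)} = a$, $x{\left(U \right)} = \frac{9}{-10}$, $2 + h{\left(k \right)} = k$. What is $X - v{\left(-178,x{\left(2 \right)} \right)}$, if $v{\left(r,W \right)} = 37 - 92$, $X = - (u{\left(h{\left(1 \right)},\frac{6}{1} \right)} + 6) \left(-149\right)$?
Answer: $1843$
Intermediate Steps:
$h{\left(k \right)} = -2 + k$
$x{\left(U \right)} = - \frac{9}{10}$ ($x{\left(U \right)} = 9 \left(- \frac{1}{10}\right) = - \frac{9}{10}$)
$X = 1788$ ($X = - (\frac{6}{1} + 6) \left(-149\right) = - (6 \cdot 1 + 6) \left(-149\right) = - (6 + 6) \left(-149\right) = \left(-1\right) 12 \left(-149\right) = \left(-12\right) \left(-149\right) = 1788$)
$v{\left(r,W \right)} = -55$
$X - v{\left(-178,x{\left(2 \right)} \right)} = 1788 - -55 = 1788 + 55 = 1843$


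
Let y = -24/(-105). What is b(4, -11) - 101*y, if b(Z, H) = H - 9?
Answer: -1508/35 ≈ -43.086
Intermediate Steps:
b(Z, H) = -9 + H
y = 8/35 (y = -24*(-1/105) = 8/35 ≈ 0.22857)
b(4, -11) - 101*y = (-9 - 11) - 101*8/35 = -20 - 808/35 = -1508/35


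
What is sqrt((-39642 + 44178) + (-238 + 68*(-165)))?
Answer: I*sqrt(6922) ≈ 83.199*I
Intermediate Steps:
sqrt((-39642 + 44178) + (-238 + 68*(-165))) = sqrt(4536 + (-238 - 11220)) = sqrt(4536 - 11458) = sqrt(-6922) = I*sqrt(6922)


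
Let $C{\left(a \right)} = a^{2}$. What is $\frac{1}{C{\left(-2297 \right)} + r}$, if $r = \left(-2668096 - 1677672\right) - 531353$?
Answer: $\frac{1}{399088} \approx 2.5057 \cdot 10^{-6}$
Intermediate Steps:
$r = -4877121$ ($r = -4345768 - 531353 = -4877121$)
$\frac{1}{C{\left(-2297 \right)} + r} = \frac{1}{\left(-2297\right)^{2} - 4877121} = \frac{1}{5276209 - 4877121} = \frac{1}{399088}$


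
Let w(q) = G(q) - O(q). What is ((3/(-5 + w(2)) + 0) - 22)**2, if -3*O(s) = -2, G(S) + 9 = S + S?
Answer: 508369/1024 ≈ 496.45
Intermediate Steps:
G(S) = -9 + 2*S (G(S) = -9 + (S + S) = -9 + 2*S)
O(s) = 2/3 (O(s) = -1/3*(-2) = 2/3)
w(q) = -29/3 + 2*q (w(q) = (-9 + 2*q) - 1*2/3 = (-9 + 2*q) - 2/3 = -29/3 + 2*q)
((3/(-5 + w(2)) + 0) - 22)**2 = ((3/(-5 + (-29/3 + 2*2)) + 0) - 22)**2 = ((3/(-5 + (-29/3 + 4)) + 0) - 22)**2 = ((3/(-5 - 17/3) + 0) - 22)**2 = ((3/(-32/3) + 0) - 22)**2 = ((3*(-3/32) + 0) - 22)**2 = ((-9/32 + 0) - 22)**2 = (-9/32 - 22)**2 = (-713/32)**2 = 508369/1024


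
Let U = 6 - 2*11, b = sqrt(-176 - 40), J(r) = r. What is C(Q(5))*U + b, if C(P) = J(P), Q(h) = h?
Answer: -80 + 6*I*sqrt(6) ≈ -80.0 + 14.697*I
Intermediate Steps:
C(P) = P
b = 6*I*sqrt(6) (b = sqrt(-216) = 6*I*sqrt(6) ≈ 14.697*I)
U = -16 (U = 6 - 22 = -16)
C(Q(5))*U + b = 5*(-16) + 6*I*sqrt(6) = -80 + 6*I*sqrt(6)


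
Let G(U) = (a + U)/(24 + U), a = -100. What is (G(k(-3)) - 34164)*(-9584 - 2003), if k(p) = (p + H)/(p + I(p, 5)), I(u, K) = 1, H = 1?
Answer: 9897603813/25 ≈ 3.9590e+8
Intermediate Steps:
k(p) = 1 (k(p) = (p + 1)/(p + 1) = (1 + p)/(1 + p) = 1)
G(U) = (-100 + U)/(24 + U)
(G(k(-3)) - 34164)*(-9584 - 2003) = ((-100 + 1)/(24 + 1) - 34164)*(-9584 - 2003) = (-99/25 - 34164)*(-11587) = -854199/25*(-11587) = 9897603813/25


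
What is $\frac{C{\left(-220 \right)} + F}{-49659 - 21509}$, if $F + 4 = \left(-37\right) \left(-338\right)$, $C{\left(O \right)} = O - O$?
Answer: $- \frac{6251}{35584} \approx -0.17567$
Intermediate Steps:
$C{\left(O \right)} = 0$
$F = 12502$ ($F = -4 - -12506 = -4 + 12506 = 12502$)
$\frac{C{\left(-220 \right)} + F}{-49659 - 21509} = \frac{0 + 12502}{-49659 - 21509} = \frac{12502}{-71168} = 12502 \left(- \frac{1}{71168}\right) = - \frac{6251}{35584}$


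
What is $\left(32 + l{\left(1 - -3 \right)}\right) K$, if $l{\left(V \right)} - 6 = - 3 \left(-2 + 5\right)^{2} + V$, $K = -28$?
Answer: $-420$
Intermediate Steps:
$l{\left(V \right)} = -21 + V$ ($l{\left(V \right)} = 6 + \left(- 3 \left(-2 + 5\right)^{2} + V\right) = 6 + \left(- 3 \cdot 3^{2} + V\right) = 6 + \left(\left(-3\right) 9 + V\right) = 6 + \left(-27 + V\right) = -21 + V$)
$\left(32 + l{\left(1 - -3 \right)}\right) K = \left(32 + \left(-21 + \left(1 - -3\right)\right)\right) \left(-28\right) = \left(32 + \left(-21 + \left(1 + 3\right)\right)\right) \left(-28\right) = \left(32 + \left(-21 + 4\right)\right) \left(-28\right) = \left(32 - 17\right) \left(-28\right) = 15 \left(-28\right) = -420$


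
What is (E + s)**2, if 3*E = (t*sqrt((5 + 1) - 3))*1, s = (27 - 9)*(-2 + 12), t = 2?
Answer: 97204/3 + 240*sqrt(3) ≈ 32817.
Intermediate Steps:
s = 180 (s = 18*10 = 180)
E = 2*sqrt(3)/3 (E = ((2*sqrt((5 + 1) - 3))*1)/3 = ((2*sqrt(6 - 3))*1)/3 = ((2*sqrt(3))*1)/3 = (2*sqrt(3))/3 = 2*sqrt(3)/3 ≈ 1.1547)
(E + s)**2 = (2*sqrt(3)/3 + 180)**2 = (180 + 2*sqrt(3)/3)**2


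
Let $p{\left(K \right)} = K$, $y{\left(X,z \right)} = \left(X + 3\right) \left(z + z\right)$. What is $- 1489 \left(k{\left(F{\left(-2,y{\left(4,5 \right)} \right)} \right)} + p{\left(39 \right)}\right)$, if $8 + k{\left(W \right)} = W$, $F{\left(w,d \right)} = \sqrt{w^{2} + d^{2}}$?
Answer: $-46159 - 2978 \sqrt{1226} \approx -1.5043 \cdot 10^{5}$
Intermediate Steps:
$y{\left(X,z \right)} = 2 z \left(3 + X\right)$ ($y{\left(X,z \right)} = \left(3 + X\right) 2 z = 2 z \left(3 + X\right)$)
$F{\left(w,d \right)} = \sqrt{d^{2} + w^{2}}$
$k{\left(W \right)} = -8 + W$
$- 1489 \left(k{\left(F{\left(-2,y{\left(4,5 \right)} \right)} \right)} + p{\left(39 \right)}\right) = - 1489 \left(\left(-8 + \sqrt{\left(2 \cdot 5 \left(3 + 4\right)\right)^{2} + \left(-2\right)^{2}}\right) + 39\right) = - 1489 \left(\left(-8 + \sqrt{\left(2 \cdot 5 \cdot 7\right)^{2} + 4}\right) + 39\right) = - 1489 \left(\left(-8 + \sqrt{70^{2} + 4}\right) + 39\right) = - 1489 \left(\left(-8 + \sqrt{4900 + 4}\right) + 39\right) = - 1489 \left(\left(-8 + \sqrt{4904}\right) + 39\right) = - 1489 \left(\left(-8 + 2 \sqrt{1226}\right) + 39\right) = - 1489 \left(31 + 2 \sqrt{1226}\right) = -46159 - 2978 \sqrt{1226}$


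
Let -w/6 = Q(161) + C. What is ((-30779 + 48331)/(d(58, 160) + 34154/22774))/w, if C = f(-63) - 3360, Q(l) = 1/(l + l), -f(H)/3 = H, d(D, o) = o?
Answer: 32178204464/5633184347451 ≈ 0.0057123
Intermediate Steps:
f(H) = -3*H
Q(l) = 1/(2*l)
C = -3171 (C = -3*(-63) - 3360 = 189 - 3360 = -3171)
w = 3063183/161 (w = -6*((1/2)/161 - 3171) = -6*((1/2)*(1/161) - 3171) = -6*(1/322 - 3171) = -6*(-1021061/322) = 3063183/161 ≈ 19026.)
((-30779 + 48331)/(d(58, 160) + 34154/22774))/w = ((-30779 + 48331)/(160 + 34154/22774))/(3063183/161) = (17552/(160 + 34154*(1/22774)))*(161/3063183) = (17552/(160 + 17077/11387))*(161/3063183) = (17552/(1838997/11387))*(161/3063183) = (17552*(11387/1838997))*(161/3063183) = (199864624/1838997)*(161/3063183) = 32178204464/5633184347451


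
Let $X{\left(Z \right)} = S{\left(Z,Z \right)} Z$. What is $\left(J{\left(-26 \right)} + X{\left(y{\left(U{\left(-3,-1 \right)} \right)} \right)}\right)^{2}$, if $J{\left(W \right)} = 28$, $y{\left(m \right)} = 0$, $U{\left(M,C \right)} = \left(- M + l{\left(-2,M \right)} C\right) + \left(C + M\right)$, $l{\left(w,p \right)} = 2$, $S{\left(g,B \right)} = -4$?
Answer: $784$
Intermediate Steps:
$U{\left(M,C \right)} = 3 C$ ($U{\left(M,C \right)} = \left(- M + 2 C\right) + \left(C + M\right) = 3 C$)
$X{\left(Z \right)} = - 4 Z$
$\left(J{\left(-26 \right)} + X{\left(y{\left(U{\left(-3,-1 \right)} \right)} \right)}\right)^{2} = \left(28 - 0\right)^{2} = \left(28 + 0\right)^{2} = 28^{2} = 784$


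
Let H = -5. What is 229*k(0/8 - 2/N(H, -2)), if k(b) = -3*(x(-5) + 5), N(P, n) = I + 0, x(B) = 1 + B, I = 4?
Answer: -687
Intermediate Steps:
N(P, n) = 4 (N(P, n) = 4 + 0 = 4)
k(b) = -3 (k(b) = -3*((1 - 5) + 5) = -3*(-4 + 5) = -3*1 = -3)
229*k(0/8 - 2/N(H, -2)) = 229*(-3) = -687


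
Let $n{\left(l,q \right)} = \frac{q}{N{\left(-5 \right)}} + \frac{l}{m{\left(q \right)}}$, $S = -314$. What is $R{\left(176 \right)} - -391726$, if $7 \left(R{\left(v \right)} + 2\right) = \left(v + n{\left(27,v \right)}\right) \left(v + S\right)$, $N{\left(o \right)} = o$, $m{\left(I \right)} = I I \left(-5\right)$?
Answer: $\frac{210841057607}{542080} \approx 3.8895 \cdot 10^{5}$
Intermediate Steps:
$m{\left(I \right)} = - 5 I^{2}$ ($m{\left(I \right)} = I^{2} \left(-5\right) = - 5 I^{2}$)
$n{\left(l,q \right)} = - \frac{q}{5} - \frac{l}{5 q^{2}}$ ($n{\left(l,q \right)} = \frac{q}{-5} + \frac{l}{\left(-5\right) q^{2}} = q \left(- \frac{1}{5}\right) + l \left(- \frac{1}{5 q^{2}}\right) = - \frac{q}{5} - \frac{l}{5 q^{2}}$)
$R{\left(v \right)} = -2 + \frac{\left(-314 + v\right) \left(v + \frac{-27 - v^{3}}{5 v^{2}}\right)}{7}$ ($R{\left(v \right)} = -2 + \frac{\left(v + \frac{\left(-1\right) 27 - v^{3}}{5 v^{2}}\right) \left(v - 314\right)}{7} = -2 + \frac{\left(v + \frac{-27 - v^{3}}{5 v^{2}}\right) \left(-314 + v\right)}{7} = -2 + \frac{\left(-314 + v\right) \left(v + \frac{-27 - v^{3}}{5 v^{2}}\right)}{7}$)
$R{\left(176 \right)} - -391726 = \frac{8478 - 1256 \cdot 176^{3} - 70 \cdot 176^{2} - 4752 + 4 \cdot 176^{4}}{35 \cdot 30976} - -391726 = \frac{1}{35} \cdot \frac{1}{30976} \left(8478 - 6847430656 - 2168320 - 4752 + 4 \cdot 959512576\right) + 391726 = \frac{1}{35} \cdot \frac{1}{30976} \left(8478 - 6847430656 - 2168320 - 4752 + 3838050304\right) + 391726 = \frac{1}{35} \cdot \frac{1}{30976} \left(-3011544946\right) + 391726 = - \frac{1505772473}{542080} + 391726 = \frac{210841057607}{542080}$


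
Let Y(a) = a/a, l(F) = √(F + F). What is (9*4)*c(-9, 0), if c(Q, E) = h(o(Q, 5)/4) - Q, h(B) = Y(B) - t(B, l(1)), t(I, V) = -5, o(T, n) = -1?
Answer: 540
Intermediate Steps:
l(F) = √2*√F (l(F) = √(2*F) = √2*√F)
Y(a) = 1
h(B) = 6 (h(B) = 1 - 1*(-5) = 1 + 5 = 6)
c(Q, E) = 6 - Q
(9*4)*c(-9, 0) = (9*4)*(6 - 1*(-9)) = 36*(6 + 9) = 36*15 = 540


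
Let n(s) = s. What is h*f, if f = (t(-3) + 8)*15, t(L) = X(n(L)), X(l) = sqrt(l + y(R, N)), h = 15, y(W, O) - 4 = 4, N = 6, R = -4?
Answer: 1800 + 225*sqrt(5) ≈ 2303.1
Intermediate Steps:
y(W, O) = 8 (y(W, O) = 4 + 4 = 8)
X(l) = sqrt(8 + l) (X(l) = sqrt(l + 8) = sqrt(8 + l))
t(L) = sqrt(8 + L)
f = 120 + 15*sqrt(5) (f = (sqrt(8 - 3) + 8)*15 = (sqrt(5) + 8)*15 = (8 + sqrt(5))*15 = 120 + 15*sqrt(5) ≈ 153.54)
h*f = 15*(120 + 15*sqrt(5)) = 1800 + 225*sqrt(5)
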